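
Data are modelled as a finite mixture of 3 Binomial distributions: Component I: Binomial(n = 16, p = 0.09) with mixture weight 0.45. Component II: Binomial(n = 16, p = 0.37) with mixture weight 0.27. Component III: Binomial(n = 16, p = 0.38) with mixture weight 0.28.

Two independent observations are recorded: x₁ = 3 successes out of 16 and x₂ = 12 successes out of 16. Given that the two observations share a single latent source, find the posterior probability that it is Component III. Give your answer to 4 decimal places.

0.5410

Posterior ∝ prior × likelihood, so P(k | x) ∝ P(Z=k) f_k(x); normalise over all components.
Since both observations come from the same component, the likelihood for component k is f_k(x₁)·f_k(x₂).
  L_I = [C(16,3)·0.09^3·0.91^13 = 560·0.000729·0.293453 = 0.119799] × [3.5249e-10] = 4.2228e-11
  L_II = [C(16,3)·0.37^3·0.63^13 = 560·0.050653·0.00246279 = 0.0698587] × [0.00188736] = 0.000131848
  L_III = [C(16,3)·0.38^3·0.62^13 = 560·0.054872·0.00200029 = 0.0614654] × [0.00243804] = 0.000149855
Unnormalised posteriors:
  P(Z=I)·L_I = 0.45 × 4.2228e-11 = 1.90026e-11
  P(Z=II)·L_II = 0.27 × 0.000131848 = 3.5599e-05
  P(Z=III)·L_III = 0.28 × 0.000149855 = 4.19595e-05
Denominator: 1.90026e-11 + 3.5599e-05 + 4.19595e-05 = 7.75585e-05
P(Component III | x) = 4.19595e-05 / 7.75585e-05 ≈ 0.5410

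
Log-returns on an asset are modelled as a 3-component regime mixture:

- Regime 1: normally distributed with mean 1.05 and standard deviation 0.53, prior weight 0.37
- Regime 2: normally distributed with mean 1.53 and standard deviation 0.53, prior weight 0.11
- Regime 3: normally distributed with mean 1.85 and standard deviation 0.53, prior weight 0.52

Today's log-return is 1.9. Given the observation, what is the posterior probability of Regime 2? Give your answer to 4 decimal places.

0.1221

P(component k | x) = π_k·f_k(x) / marginal(x), where marginal(x) = Σ_j π_j·f_j(x).
Normal densities:
  L_1 = 0.208023
  L_2 = 0.589936
  L_3 = 0.749379
Multiply by the mixture weights:
  π_1·L_1 = 0.37 × 0.208023 = 0.0769686
  π_2·L_2 = 0.11 × 0.589936 = 0.064893
  π_3·L_3 = 0.52 × 0.749379 = 0.389677
Marginal: 0.0769686 + 0.064893 + 0.389677 = 0.531539
P(Regime 2 | data) = 0.064893 / 0.531539 ≈ 0.1221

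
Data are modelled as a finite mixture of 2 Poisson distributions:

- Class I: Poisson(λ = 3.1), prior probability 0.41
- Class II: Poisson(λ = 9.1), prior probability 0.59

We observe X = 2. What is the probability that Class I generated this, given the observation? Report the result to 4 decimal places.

0.9702

Apply Bayes' rule: the posterior for each component is proportional to its prior times its likelihood at x.
Evaluate each component's likelihood at the observed value:
  f_I = 0.216461
  f_II = 0.00462352
Multiply by the mixture weights:
  π_I·f_I = 0.41 × 0.216461 = 0.0887492
  π_II·f_II = 0.59 × 0.00462352 = 0.00272788
Sum: 0.0887492 + 0.00272788 = 0.0914771
Responsibility of Class I: 0.0887492 / 0.0914771 ≈ 0.9702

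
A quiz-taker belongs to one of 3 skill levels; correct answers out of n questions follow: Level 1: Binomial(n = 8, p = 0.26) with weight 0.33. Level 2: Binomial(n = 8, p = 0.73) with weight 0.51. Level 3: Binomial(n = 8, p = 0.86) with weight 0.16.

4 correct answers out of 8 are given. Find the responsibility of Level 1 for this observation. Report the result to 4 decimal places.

By Bayes' theorem, P(k | x) = π_k f_k(x) / Σ_j π_j f_j(x).
Component likelihoods at x = 4 correct answers out of 8:
  p_1 = 0.095922
  p_2 = 0.105644
  p_3 = 0.0147097
Prior × likelihood for each component:
  π_1·p_1 = 0.33 × 0.095922 = 0.0316543
  π_2·p_2 = 0.51 × 0.105644 = 0.0538784
  π_3·p_3 = 0.16 × 0.0147097 = 0.00235355
Normaliser: 0.0316543 + 0.0538784 + 0.00235355 = 0.0878862
P(Level 1 | x) = 0.0316543 / 0.0878862 ≈ 0.3602

0.3602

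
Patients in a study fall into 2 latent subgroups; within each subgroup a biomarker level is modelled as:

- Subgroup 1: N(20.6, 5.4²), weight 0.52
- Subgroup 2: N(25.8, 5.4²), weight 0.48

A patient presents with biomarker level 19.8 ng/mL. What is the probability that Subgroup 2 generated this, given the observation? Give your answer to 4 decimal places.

Apply Bayes' rule: the posterior for each component is proportional to its prior times its likelihood at x.
Normal densities:
  f_1 = (1/(5.4·√(2π)))·exp(−(19.8−20.6)²/(2·5.4²)) = 0.073878·exp(-0.01097) = 0.0730719
  f_2 = (1/(5.4·√(2π)))·exp(−(19.8−25.8)²/(2·5.4²)) = 0.073878·exp(-0.61728) = 0.0398505
Multiply by the mixture weights:
  w_1·f_1 = 0.52 × 0.0730719 = 0.0379974
  w_2·f_2 = 0.48 × 0.0398505 = 0.0191282
Sum: 0.0379974 + 0.0191282 = 0.0571256
So the posterior for Subgroup 2 is 0.0191282 / 0.0571256 ≈ 0.3348.

0.3348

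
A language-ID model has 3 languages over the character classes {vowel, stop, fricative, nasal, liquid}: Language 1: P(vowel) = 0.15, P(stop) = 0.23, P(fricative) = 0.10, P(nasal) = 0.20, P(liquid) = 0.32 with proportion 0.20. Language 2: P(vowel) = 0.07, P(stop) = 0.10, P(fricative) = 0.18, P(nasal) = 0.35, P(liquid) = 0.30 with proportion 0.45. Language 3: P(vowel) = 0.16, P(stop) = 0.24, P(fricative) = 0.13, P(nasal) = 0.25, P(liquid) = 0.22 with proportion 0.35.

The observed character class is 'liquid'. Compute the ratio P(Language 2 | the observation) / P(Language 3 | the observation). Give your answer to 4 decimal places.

Posterior odds = (π_i f_i(x)) / (π_j f_j(x)); the normalising sum cancels.
Evaluate each component's likelihood at the observed value:
  p_1 = P(liquid | comp) = 0.32
  p_2 = P(liquid | comp) = 0.30
  p_3 = P(liquid | comp) = 0.22
Posterior odds = (π_2·p_2) / (π_3·p_3) = (0.45·0.3) / (0.35·0.22) = 0.135 / 0.077 ≈ 1.7532

1.7532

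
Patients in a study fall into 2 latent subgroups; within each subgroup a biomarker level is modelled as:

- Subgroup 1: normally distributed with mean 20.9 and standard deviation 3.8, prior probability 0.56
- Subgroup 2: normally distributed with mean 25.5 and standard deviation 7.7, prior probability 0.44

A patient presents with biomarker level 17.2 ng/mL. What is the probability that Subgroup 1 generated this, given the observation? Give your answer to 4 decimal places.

P(component k | x) = π_k·f_k(x) / marginal(x), where marginal(x) = Σ_j π_j·f_j(x).
Component likelihoods at x = 17.2 ng/mL:
  L_1 = 0.0653518
  L_2 = 0.0289809
Prior × likelihood for each component:
  π_1·L_1 = 0.56 × 0.0653518 = 0.036597
  π_2·L_2 = 0.44 × 0.0289809 = 0.0127516
Normaliser: 0.036597 + 0.0127516 = 0.0493486
Responsibility of Subgroup 1: 0.036597 / 0.0493486 ≈ 0.7416

0.7416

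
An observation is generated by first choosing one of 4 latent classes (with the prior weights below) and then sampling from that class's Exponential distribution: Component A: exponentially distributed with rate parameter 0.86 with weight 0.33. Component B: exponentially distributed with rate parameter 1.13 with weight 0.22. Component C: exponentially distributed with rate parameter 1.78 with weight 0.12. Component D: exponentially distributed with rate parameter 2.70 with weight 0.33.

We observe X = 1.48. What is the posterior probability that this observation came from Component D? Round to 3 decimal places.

By Bayes' theorem, P(k | x) = π_k f_k(x) / Σ_j π_j f_j(x).
Component likelihoods at x = 1.48:
  f_A = 0.86·e^(−0.86·1.48) = 0.86·e^(−1.2728) = 0.24084
  f_B = 1.13·e^(−1.13·1.48) = 1.13·e^(−1.6724) = 0.212209
  f_C = 1.78·e^(−1.78·1.48) = 1.78·e^(−2.6344) = 0.127736
  f_D = 2.70·e^(−2.70·1.48) = 2.70·e^(−3.9960) = 0.0496504
Multiply by the mixture weights:
  π_A·f_A = 0.33 × 0.24084 = 0.0794772
  π_B·f_B = 0.22 × 0.212209 = 0.046686
  π_C·f_C = 0.12 × 0.127736 = 0.0153284
  π_D·f_D = 0.33 × 0.0496504 = 0.0163846
Evidence: 0.0794772 + 0.046686 + 0.0153284 + 0.0163846 = 0.157876
So the posterior for Component D is 0.0163846 / 0.157876 ≈ 0.104.

0.104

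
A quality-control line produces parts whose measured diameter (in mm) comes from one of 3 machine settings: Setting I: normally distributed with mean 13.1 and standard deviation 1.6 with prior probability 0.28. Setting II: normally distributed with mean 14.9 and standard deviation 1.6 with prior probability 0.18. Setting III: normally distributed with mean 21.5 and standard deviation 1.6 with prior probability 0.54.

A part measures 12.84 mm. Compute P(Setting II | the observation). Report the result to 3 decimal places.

0.221

The responsibility of component k is π_k f_k(x) divided by Σ_j π_j f_j(x).
Component likelihoods at x = 12.84 mm:
  f_I = (1/(1.6·√(2π)))·exp(−(12.84−13.1)²/(2·1.6²)) = 0.249339·exp(-0.01320) = 0.246069
  f_II = (1/(1.6·√(2π)))·exp(−(12.84−14.9)²/(2·1.6²)) = 0.249339·exp(-0.82883) = 0.108852
  f_III = (1/(1.6·√(2π)))·exp(−(12.84−21.5)²/(2·1.6²)) = 0.249339·exp(-14.64758) = 1.08499e-07
Unnormalised posteriors:
  π_I·f_I = 0.28 × 0.246069 = 0.0688992
  π_II·f_II = 0.18 × 0.108852 = 0.0195933
  π_III·f_III = 0.54 × 1.08499e-07 = 5.85897e-08
Marginal: 0.0688992 + 0.0195933 + 5.85897e-08 = 0.0884925
So the posterior for Setting II is 0.0195933 / 0.0884925 ≈ 0.221.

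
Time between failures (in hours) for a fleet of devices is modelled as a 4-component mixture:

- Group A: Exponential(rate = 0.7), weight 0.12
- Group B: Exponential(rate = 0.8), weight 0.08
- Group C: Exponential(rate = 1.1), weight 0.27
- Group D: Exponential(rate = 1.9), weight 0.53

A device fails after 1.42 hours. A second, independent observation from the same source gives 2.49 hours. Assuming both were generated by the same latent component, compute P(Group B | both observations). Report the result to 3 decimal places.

The responsibility of component k is π_k f_k(x) divided by Σ_j π_j f_j(x).
Since both observations come from the same component, the likelihood for component k is f_k(x₁)·f_k(x₂).
  L_A = [0.7·e^(−0.7·1.42) = 0.7·e^(−0.9940) = 0.259065] × [0.122496] = 0.0317345
  L_B = [0.8·e^(−0.8·1.42) = 0.8·e^(−1.1360) = 0.256881] × [0.109138] = 0.0280354
  L_C = [1.1·e^(−1.1·1.42) = 1.1·e^(−1.5620) = 0.230688] × [0.0710984] = 0.0164015
  L_D = [1.9·e^(−1.9·1.42) = 1.9·e^(−2.6980) = 0.127946] × [0.0167535] = 0.00214355
Weight by the priors:
  π_A·L_A = 0.12 × 0.0317345 = 0.00380814
  π_B·L_B = 0.08 × 0.0280354 = 0.00224283
  π_C·L_C = 0.27 × 0.0164015 = 0.00442842
  π_D·L_D = 0.53 × 0.00214355 = 0.00113608
Marginal: 0.00380814 + 0.00224283 + 0.00442842 + 0.00113608 = 0.0116155
So the posterior for Group B is 0.00224283 / 0.0116155 ≈ 0.193.

0.193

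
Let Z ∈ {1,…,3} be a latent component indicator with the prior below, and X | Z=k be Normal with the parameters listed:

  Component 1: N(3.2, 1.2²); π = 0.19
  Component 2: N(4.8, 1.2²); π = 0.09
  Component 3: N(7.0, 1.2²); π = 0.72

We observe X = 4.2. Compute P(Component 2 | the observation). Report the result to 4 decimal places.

The responsibility of component k is w_k f_k(x) divided by Σ_j w_j f_j(x).
Normal densities:
  L_1 = 0.234927
  L_2 = 0.293388
  L_3 = 0.0218516
Prior × likelihood for each component:
  w_1·L_1 = 0.19 × 0.234927 = 0.044636
  w_2·L_2 = 0.09 × 0.293388 = 0.0264049
  w_3·L_3 = 0.72 × 0.0218516 = 0.0157331
Normaliser: 0.044636 + 0.0264049 + 0.0157331 = 0.0867741
P(Component 2 | the observation) = 0.0264049 / 0.0867741 ≈ 0.3043

0.3043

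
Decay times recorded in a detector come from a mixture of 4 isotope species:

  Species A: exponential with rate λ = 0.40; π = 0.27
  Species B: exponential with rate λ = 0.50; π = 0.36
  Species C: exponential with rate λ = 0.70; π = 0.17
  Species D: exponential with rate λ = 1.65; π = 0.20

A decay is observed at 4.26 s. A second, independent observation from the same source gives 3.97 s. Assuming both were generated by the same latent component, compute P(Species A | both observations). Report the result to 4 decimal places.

0.4811

By Bayes' theorem, P(k | x) = π_k f_k(x) / Σ_j π_j f_j(x).
Since both observations come from the same component, the likelihood for component k is f_k(x₁)·f_k(x₂).
  p_A = [0.0727817] × [0.0817335] = 0.00594871
  p_B = [0.0594186] × [0.0686903] = 0.00408149
  p_C = [0.0354839] × [0.0434704] = 0.0015425
  p_D = [0.0014616] × [0.00235851] = 3.4472e-06
Weight by the priors:
  π_A·p_A = 0.27 × 0.00594871 = 0.00160615
  π_B·p_B = 0.36 × 0.00408149 = 0.00146933
  π_C·p_C = 0.17 × 0.0015425 = 0.000262225
  π_D·p_D = 0.20 × 3.4472e-06 = 6.89439e-07
Marginal: 0.00160615 + 0.00146933 + 0.000262225 + 6.89439e-07 = 0.0033384
So the posterior for Species A is 0.00160615 / 0.0033384 ≈ 0.4811.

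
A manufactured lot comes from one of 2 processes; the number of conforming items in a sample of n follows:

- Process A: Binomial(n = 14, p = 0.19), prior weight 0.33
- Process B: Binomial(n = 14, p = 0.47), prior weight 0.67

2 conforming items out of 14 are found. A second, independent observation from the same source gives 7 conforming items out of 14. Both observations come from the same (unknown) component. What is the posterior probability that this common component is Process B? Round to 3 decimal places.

0.690

By Bayes' theorem, P(k | x) = w_k f_k(x) / Σ_j w_j f_j(x).
Since both observations come from the same component, the likelihood for component k is f_k(x₁)·f_k(x₂).
  f_A = [C(14,2)·0.19^2·0.81^12 = 91·0.0361·0.0797664 = 0.262041] × [0.00701807] = 0.00183902
  f_B = [C(14,2)·0.47^2·0.53^12 = 91·0.2209·0.000491259 = 0.00987524] × [0.204251] = 0.00201702
Prior × likelihood for each component:
  w_A·f_A = 0.33 × 0.00183902 = 0.000606877
  w_B·f_B = 0.67 × 0.00201702 = 0.00135141
Normaliser: 0.000606877 + 0.00135141 = 0.00195828
Responsibility of Process B: 0.00135141 / 0.00195828 ≈ 0.690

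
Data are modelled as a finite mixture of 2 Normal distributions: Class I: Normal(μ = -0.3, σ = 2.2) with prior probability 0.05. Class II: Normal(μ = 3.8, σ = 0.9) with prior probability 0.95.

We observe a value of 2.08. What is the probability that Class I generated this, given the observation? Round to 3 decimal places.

P(component k | x) = π_k·f_k(x) / marginal(x), where marginal(x) = Σ_j π_j·f_j(x).
Component likelihoods at x = 2.08:
  L_I = (1/(2.2·√(2π)))·exp(−(2.08−-0.3)²/(2·2.2²)) = 0.181337·exp(-0.58517) = 0.101007
  L_II = (1/(0.9·√(2π)))·exp(−(2.08−3.8)²/(2·0.9²)) = 0.443269·exp(-1.82617) = 0.0713791
Multiply by the mixture weights:
  π_I·L_I = 0.05 × 0.101007 = 0.00505037
  π_II·L_II = 0.95 × 0.0713791 = 0.0678101
Denominator: 0.00505037 + 0.0678101 = 0.0728605
Responsibility of Class I: 0.00505037 / 0.0728605 ≈ 0.069

0.069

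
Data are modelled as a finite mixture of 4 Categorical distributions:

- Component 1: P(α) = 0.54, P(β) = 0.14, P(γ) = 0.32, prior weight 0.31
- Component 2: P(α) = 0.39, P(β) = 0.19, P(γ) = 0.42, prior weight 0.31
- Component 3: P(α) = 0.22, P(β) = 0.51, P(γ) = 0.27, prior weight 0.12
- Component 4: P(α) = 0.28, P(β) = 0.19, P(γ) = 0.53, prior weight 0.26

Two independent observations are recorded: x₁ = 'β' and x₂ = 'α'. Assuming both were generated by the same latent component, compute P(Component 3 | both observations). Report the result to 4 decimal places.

By Bayes' theorem, P(k | x) = w_k f_k(x) / Σ_j w_j f_j(x).
Since both observations come from the same component, the likelihood for component k is f_k(x₁)·f_k(x₂).
  L_1 = [P(β | comp) = 0.14] × [0.54] = 0.0756
  L_2 = [P(β | comp) = 0.19] × [0.39] = 0.0741
  L_3 = [P(β | comp) = 0.51] × [0.22] = 0.1122
  L_4 = [P(β | comp) = 0.19] × [0.28] = 0.0532
Weight by the priors:
  w_1·L_1 = 0.31 × 0.0756 = 0.023436
  w_2·L_2 = 0.31 × 0.0741 = 0.022971
  w_3·L_3 = 0.12 × 0.1122 = 0.013464
  w_4·L_4 = 0.26 × 0.0532 = 0.013832
Marginal: 0.023436 + 0.022971 + 0.013464 + 0.013832 = 0.073703
P(Component 3 | x) ≈ 0.1827

0.1827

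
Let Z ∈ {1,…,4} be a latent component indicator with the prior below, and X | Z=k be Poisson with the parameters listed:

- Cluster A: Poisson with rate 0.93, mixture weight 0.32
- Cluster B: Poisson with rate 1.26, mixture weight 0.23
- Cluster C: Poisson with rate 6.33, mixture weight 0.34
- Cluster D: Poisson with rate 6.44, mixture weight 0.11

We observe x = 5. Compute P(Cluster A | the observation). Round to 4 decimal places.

0.0105

By Bayes' theorem, P(k | x) = π_k f_k(x) / Σ_j π_j f_j(x).
Poisson probabilities:
  p_A = 0.00228739
  p_B = 0.0075069
  p_C = 0.150922
  p_D = 0.147364
Prior × likelihood for each component:
  π_A·p_A = 0.32 × 0.00228739 = 0.000731964
  π_B·p_B = 0.23 × 0.0075069 = 0.00172659
  π_C·p_C = 0.34 × 0.150922 = 0.0513136
  π_D·p_D = 0.11 × 0.147364 = 0.01621
Sum: 0.000731964 + 0.00172659 + 0.0513136 + 0.01621 = 0.0699822
So the posterior for Cluster A is 0.000731964 / 0.0699822 ≈ 0.0105.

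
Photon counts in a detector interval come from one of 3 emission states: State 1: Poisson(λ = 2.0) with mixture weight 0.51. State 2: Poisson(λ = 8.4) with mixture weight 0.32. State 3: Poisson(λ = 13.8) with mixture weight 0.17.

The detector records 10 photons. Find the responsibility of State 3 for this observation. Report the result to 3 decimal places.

0.256

Posterior ∝ prior × likelihood, so P(k | x) ∝ P(Z=k) f_k(x); normalise over all components.
Poisson probabilities:
  p_1 = e^(−2.0)·2.0^10/10! = 3.81899e-05
  p_2 = e^(−8.4)·8.4^10/10! = 0.108382
  p_3 = e^(−13.8)·13.8^10/10! = 0.0701074
Weight by the priors:
  P(Z=1)·p_1 = 0.51 × 3.81899e-05 = 1.94768e-05
  P(Z=2)·p_2 = 0.32 × 0.108382 = 0.0346822
  P(Z=3)·p_3 = 0.17 × 0.0701074 = 0.0119183
Normaliser: 1.94768e-05 + 0.0346822 + 0.0119183 = 0.0466199
P(State 3 | 10 photons) = 0.0119183 / 0.0466199 ≈ 0.256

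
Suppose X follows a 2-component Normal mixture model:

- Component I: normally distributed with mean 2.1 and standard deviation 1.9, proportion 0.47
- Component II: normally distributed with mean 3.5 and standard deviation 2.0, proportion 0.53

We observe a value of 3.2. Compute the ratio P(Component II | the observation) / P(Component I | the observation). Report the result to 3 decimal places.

Posterior odds = (π_i f_i(x)) / (π_j f_j(x)); the normalising sum cancels.
Component likelihoods at x = 3.2:
  p_I = 0.177571
  p_II = 0.19724
Odds = (0.53/0.47) × (0.19724/0.177571) = 1.12766 × 1.11076 ≈ 1.253

1.253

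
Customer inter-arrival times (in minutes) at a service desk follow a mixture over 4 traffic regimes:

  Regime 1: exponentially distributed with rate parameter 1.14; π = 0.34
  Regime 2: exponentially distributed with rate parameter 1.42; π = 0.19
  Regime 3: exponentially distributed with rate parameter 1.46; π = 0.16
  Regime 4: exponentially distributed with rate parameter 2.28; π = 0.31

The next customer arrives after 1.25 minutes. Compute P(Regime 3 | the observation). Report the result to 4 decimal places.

0.1732

Apply Bayes' rule: the posterior for each component is proportional to its prior times its likelihood at x.
Evaluate each component's likelihood at the observed value:
  f_1 = 1.14·e^(−1.14·1.25) = 1.14·e^(−1.4250) = 0.27418
  f_2 = 1.42·e^(−1.42·1.25) = 1.42·e^(−1.7750) = 0.240666
  f_3 = 1.46·e^(−1.46·1.25) = 1.46·e^(−1.8250) = 0.235378
  f_4 = 2.28·e^(−2.28·1.25) = 2.28·e^(−2.8500) = 0.131885
Prior × likelihood for each component:
  w_1·f_1 = 0.34 × 0.27418 = 0.0932211
  w_2·f_2 = 0.19 × 0.240666 = 0.0457266
  w_3·f_3 = 0.16 × 0.235378 = 0.0376604
  w_4·f_4 = 0.31 × 0.131885 = 0.0408844
Denominator: 0.0932211 + 0.0457266 + 0.0376604 + 0.0408844 = 0.217493
So the posterior for Regime 3 is 0.0376604 / 0.217493 ≈ 0.1732.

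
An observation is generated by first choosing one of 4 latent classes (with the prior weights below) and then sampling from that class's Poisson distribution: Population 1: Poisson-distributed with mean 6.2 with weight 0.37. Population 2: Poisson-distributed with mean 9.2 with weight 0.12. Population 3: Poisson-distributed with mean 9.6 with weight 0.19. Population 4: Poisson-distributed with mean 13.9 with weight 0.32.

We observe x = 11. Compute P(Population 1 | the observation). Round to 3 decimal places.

0.140

Posterior ∝ prior × likelihood, so P(k | x) ∝ P(Z=k) f_k(x); normalise over all components.
Component likelihoods at x = 11:
  p_1 = 0.0264562
  p_2 = 0.101158
  p_3 = 0.108293
  p_4 = 0.0861616
Multiply by the mixture weights:
  P(Z=1)·p_1 = 0.37 × 0.0264562 = 0.00978879
  P(Z=2)·p_2 = 0.12 × 0.101158 = 0.012139
  P(Z=3)·p_3 = 0.19 × 0.108293 = 0.0205757
  P(Z=4)·p_4 = 0.32 × 0.0861616 = 0.0275717
Marginal: 0.00978879 + 0.012139 + 0.0205757 + 0.0275717 = 0.0700752
So the posterior for Population 1 is 0.00978879 / 0.0700752 ≈ 0.140.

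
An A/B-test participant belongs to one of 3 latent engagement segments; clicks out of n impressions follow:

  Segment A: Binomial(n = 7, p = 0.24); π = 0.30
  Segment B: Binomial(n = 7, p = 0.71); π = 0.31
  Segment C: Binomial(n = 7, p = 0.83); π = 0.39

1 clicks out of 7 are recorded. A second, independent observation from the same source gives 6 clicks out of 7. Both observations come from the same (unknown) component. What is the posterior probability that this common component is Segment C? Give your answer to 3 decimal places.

P(component k | x) = w_k·f_k(x) / marginal(x), where marginal(x) = Σ_j w_j·f_j(x).
Since both observations come from the same component, the likelihood for component k is f_k(x₁)·f_k(x₂).
  p_A = [0.323736] × [0.00101667] = 0.000329132
  p_B = [0.00295627] × [0.260044] = 0.00076876
  p_C = [0.000140239] × [0.389059] = 5.45614e-05
Prior × likelihood for each component:
  w_A·p_A = 0.30 × 0.000329132 = 9.87396e-05
  w_B·p_B = 0.31 × 0.00076876 = 0.000238315
  w_C·p_C = 0.39 × 5.45614e-05 = 2.12789e-05
Marginal: 9.87396e-05 + 0.000238315 + 2.12789e-05 = 0.000358334
P(Segment C | x₁, x₂) ≈ 0.059

0.059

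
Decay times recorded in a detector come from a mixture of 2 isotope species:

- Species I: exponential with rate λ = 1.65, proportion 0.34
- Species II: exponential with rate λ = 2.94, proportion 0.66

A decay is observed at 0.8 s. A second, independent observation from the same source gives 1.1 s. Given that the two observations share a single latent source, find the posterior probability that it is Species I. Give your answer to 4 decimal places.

0.6530

By Bayes' theorem, P(k | x) = π_k f_k(x) / Σ_j π_j f_j(x).
Since both observations come from the same component, the likelihood for component k is f_k(x₁)·f_k(x₂).
  p_I = [0.440773] × [0.268683] = 0.118428
  p_II = [0.279825] × [0.115835] = 0.0324135
Multiply by the mixture weights:
  π_I·p_I = 0.34 × 0.118428 = 0.0402655
  π_II·p_II = 0.66 × 0.0324135 = 0.0213929
Denominator: 0.0402655 + 0.0213929 = 0.0616584
P(Species I | data) ≈ 0.6530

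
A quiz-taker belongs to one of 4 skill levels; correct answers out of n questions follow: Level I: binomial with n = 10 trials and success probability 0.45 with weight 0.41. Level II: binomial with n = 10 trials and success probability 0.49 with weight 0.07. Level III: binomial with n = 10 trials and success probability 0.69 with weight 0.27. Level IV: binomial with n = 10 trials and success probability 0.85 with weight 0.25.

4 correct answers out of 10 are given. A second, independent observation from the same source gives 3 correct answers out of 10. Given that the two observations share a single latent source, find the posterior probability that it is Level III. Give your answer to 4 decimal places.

0.0068

Apply Bayes' rule: the posterior for each component is proportional to its prior times its likelihood at x.
Since both observations come from the same component, the likelihood for component k is f_k(x₁)·f_k(x₂).
  f_I = [0.238367] × [0.166478] = 0.0396829
  f_II = [0.213022] × [0.126695] = 0.0269889
  f_III = [0.042246] × [0.0108458] = 0.000458191
  f_IV = [0.00124866] × [0.000125915] = 1.57224e-07
Prior × likelihood for each component:
  P(Z=I)·f_I = 0.41 × 0.0396829 = 0.01627
  P(Z=II)·f_II = 0.07 × 0.0269889 = 0.00188922
  P(Z=III)·f_III = 0.27 × 0.000458191 = 0.000123711
  P(Z=IV)·f_IV = 0.25 × 1.57224e-07 = 3.9306e-08
Sum: 0.01627 + 0.00188922 + 0.000123711 + 3.9306e-08 = 0.018283
P(Level III | x) ≈ 0.0068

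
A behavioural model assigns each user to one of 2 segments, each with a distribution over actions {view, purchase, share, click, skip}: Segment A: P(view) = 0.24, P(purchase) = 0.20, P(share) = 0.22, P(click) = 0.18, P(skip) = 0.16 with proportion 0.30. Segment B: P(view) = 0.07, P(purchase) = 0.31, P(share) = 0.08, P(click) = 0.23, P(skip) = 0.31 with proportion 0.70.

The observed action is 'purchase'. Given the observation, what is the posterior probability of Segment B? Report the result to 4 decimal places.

The responsibility of component k is P(Z=k) f_k(x) divided by Σ_j P(Z=j) f_j(x).
Evaluate each component's likelihood at the observed value:
  L_A = 0.2
  L_B = 0.31
Unnormalised posteriors:
  P(Z=A)·L_A = 0.30 × 0.2 = 0.06
  P(Z=B)·L_B = 0.70 × 0.31 = 0.217
Sum: 0.06 + 0.217 = 0.277
P(Segment B | 'purchase') = 0.217 / 0.277 ≈ 0.7834

0.7834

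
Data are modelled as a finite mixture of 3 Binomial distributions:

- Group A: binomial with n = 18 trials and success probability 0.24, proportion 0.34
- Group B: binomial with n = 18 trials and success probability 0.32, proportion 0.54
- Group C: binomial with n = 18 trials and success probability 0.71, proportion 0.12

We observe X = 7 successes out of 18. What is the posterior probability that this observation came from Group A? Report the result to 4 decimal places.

Posterior ∝ prior × likelihood, so P(k | x) ∝ π_k f_k(x); normalise over all components.
Evaluate each component's likelihood at the observed value:
  f_A = 0.0713153
  f_B = 0.157182
  f_C = 0.00353135
Weight by the priors:
  π_A·f_A = 0.34 × 0.0713153 = 0.0242472
  π_B·f_B = 0.54 × 0.157182 = 0.0848782
  π_C·f_C = 0.12 × 0.00353135 = 0.000423762
Sum: 0.0242472 + 0.0848782 + 0.000423762 = 0.109549
So the posterior for Group A is 0.0242472 / 0.109549 ≈ 0.2213.

0.2213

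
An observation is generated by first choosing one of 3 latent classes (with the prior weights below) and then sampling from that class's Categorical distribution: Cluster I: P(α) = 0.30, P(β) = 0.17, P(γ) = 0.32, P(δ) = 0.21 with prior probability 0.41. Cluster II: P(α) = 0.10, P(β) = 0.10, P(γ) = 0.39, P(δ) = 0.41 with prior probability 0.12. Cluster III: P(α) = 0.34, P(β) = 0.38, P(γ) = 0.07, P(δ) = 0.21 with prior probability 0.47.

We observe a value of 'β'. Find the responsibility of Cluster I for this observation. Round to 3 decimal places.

Posterior ∝ prior × likelihood, so P(k | x) ∝ w_k f_k(x); normalise over all components.
Categorical probabilities:
  L_I = 0.17
  L_II = 0.1
  L_III = 0.38
Prior × likelihood for each component:
  w_I·L_I = 0.41 × 0.17 = 0.0697
  w_II·L_II = 0.12 × 0.1 = 0.012
  w_III·L_III = 0.47 × 0.38 = 0.1786
Normaliser: 0.0697 + 0.012 + 0.1786 = 0.2603
P(Cluster I | data) = 0.0697 / 0.2603 ≈ 0.268

0.268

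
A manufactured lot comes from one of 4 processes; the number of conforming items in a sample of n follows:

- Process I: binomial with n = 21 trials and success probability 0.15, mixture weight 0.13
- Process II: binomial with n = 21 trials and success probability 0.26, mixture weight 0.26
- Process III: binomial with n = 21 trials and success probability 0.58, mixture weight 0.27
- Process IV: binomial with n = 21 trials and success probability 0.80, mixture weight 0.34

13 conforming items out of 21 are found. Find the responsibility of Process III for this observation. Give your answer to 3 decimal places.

By Bayes' theorem, P(k | x) = π_k f_k(x) / Σ_j π_j f_j(x).
Evaluate each component's likelihood at the observed value:
  L_I = 1.07915e-06
  L_II = 0.000453994
  L_III = 0.165616
  L_IV = 0.0286387
Unnormalised posteriors:
  π_I·L_I = 0.13 × 1.07915e-06 = 1.40289e-07
  π_II·L_II = 0.26 × 0.000453994 = 0.000118039
  π_III·L_III = 0.27 × 0.165616 = 0.0447162
  π_IV·L_IV = 0.34 × 0.0286387 = 0.00973715
Sum: 1.40289e-07 + 0.000118039 + 0.0447162 + 0.00973715 = 0.0545715
Responsibility of Process III: 0.0447162 / 0.0545715 ≈ 0.819

0.819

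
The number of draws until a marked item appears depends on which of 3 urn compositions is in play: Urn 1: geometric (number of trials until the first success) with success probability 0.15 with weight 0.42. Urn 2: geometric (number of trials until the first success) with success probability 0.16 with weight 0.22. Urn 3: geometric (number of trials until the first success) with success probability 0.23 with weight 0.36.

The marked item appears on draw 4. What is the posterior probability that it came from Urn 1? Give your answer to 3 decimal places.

P(component k | x) = π_k·f_k(x) / marginal(x), where marginal(x) = Σ_j π_j·f_j(x).
Component likelihoods at x = 4:
  L_1 = 0.15·(1−0.15)^3 = 0.15·0.614125 = 0.0921187
  L_2 = 0.16·(1−0.16)^3 = 0.16·0.592704 = 0.0948326
  L_3 = 0.23·(1−0.23)^3 = 0.23·0.456533 = 0.105003
Unnormalised posteriors:
  π_1·L_1 = 0.42 × 0.0921187 = 0.0386899
  π_2·L_2 = 0.22 × 0.0948326 = 0.0208632
  π_3·L_3 = 0.36 × 0.105003 = 0.0378009
Sum: 0.0386899 + 0.0208632 + 0.0378009 = 0.097354
So the posterior for Urn 1 is 0.0386899 / 0.097354 ≈ 0.397.

0.397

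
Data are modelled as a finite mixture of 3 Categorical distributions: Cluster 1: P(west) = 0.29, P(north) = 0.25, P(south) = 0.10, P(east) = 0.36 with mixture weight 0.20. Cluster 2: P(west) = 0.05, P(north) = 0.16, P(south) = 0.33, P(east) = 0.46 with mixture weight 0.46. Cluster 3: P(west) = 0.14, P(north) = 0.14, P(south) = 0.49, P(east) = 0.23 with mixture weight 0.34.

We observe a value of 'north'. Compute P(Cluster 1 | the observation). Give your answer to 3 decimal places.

0.292

By Bayes' theorem, P(k | x) = w_k f_k(x) / Σ_j w_j f_j(x).
Component likelihoods at x = 'north':
  L_1 = P(north | comp) = 0.25
  L_2 = P(north | comp) = 0.16
  L_3 = P(north | comp) = 0.14
Prior × likelihood for each component:
  w_1·L_1 = 0.20 × 0.25 = 0.05
  w_2·L_2 = 0.46 × 0.16 = 0.0736
  w_3·L_3 = 0.34 × 0.14 = 0.0476
Evidence: 0.05 + 0.0736 + 0.0476 = 0.1712
P(Cluster 1 | x) ≈ 0.292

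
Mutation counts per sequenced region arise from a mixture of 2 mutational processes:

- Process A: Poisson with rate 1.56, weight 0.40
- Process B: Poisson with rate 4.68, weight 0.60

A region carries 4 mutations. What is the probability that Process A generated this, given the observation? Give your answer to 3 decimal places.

0.157

The responsibility of component k is π_k f_k(x) divided by Σ_j π_j f_j(x).
Component likelihoods at x = 4 mutations:
  f_A = 0.0518547
  f_B = 0.18547
Prior × likelihood for each component:
  π_A·f_A = 0.40 × 0.0518547 = 0.0207419
  π_B·f_B = 0.60 × 0.18547 = 0.111282
Sum: 0.0207419 + 0.111282 = 0.132024
P(Process A | the observation) ≈ 0.157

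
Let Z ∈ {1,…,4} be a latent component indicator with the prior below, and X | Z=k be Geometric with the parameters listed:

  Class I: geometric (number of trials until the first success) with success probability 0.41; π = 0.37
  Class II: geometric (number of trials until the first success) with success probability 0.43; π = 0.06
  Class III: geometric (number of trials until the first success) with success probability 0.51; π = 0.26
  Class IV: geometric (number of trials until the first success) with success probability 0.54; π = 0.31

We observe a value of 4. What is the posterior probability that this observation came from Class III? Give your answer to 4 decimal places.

Posterior ∝ prior × likelihood, so P(k | x) ∝ π_k f_k(x); normalise over all components.
Evaluate each component's likelihood at the observed value:
  f_I = 0.41·(1−0.41)^3 = 0.41·0.205379 = 0.0842054
  f_II = 0.43·(1−0.43)^3 = 0.43·0.185193 = 0.079633
  f_III = 0.51·(1−0.51)^3 = 0.51·0.117649 = 0.060001
  f_IV = 0.54·(1−0.54)^3 = 0.54·0.097336 = 0.0525614
Prior × likelihood for each component:
  π_I·f_I = 0.37 × 0.0842054 = 0.031156
  π_II·f_II = 0.06 × 0.079633 = 0.00477798
  π_III·f_III = 0.26 × 0.060001 = 0.0156003
  π_IV·f_IV = 0.31 × 0.0525614 = 0.016294
Sum: 0.031156 + 0.00477798 + 0.0156003 + 0.016294 = 0.0678283
P(Class III | data) ≈ 0.2300

0.2300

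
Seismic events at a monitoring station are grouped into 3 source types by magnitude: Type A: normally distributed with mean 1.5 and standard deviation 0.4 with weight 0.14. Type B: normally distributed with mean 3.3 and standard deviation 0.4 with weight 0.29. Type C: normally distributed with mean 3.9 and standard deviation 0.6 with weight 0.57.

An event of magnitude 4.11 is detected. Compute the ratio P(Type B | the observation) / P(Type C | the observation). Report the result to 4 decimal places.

0.1044

The posterior odds equal the prior odds times the likelihood ratio: (π_i/π_j)·(f_i(x)/f_j(x)).
Normal densities:
  p_A = 5.67114e-10
  p_B = 0.128354
  p_C = 0.625401
Odds = (0.29/0.57) × (0.128354/0.625401) = 0.508772 × 0.205235 ≈ 0.1044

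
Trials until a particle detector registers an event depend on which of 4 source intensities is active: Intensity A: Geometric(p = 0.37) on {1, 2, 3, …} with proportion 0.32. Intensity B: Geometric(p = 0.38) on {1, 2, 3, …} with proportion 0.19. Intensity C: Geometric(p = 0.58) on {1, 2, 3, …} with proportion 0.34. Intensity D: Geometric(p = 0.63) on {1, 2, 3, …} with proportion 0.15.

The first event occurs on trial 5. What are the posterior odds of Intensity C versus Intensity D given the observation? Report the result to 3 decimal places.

Since P(k|x) ∝ π_k f_k(x), the posterior odds are π_i f_i(x) / (π_j f_j(x)).
Evaluate each component's likelihood at the observed value:
  p_A = 0.058286
  p_B = 0.0561501
  p_C = 0.0180478
  p_D = 0.0118072
Posterior odds = (π_C·p_C) / (π_D·p_D) = (0.34·0.0180478) / (0.15·0.0118072) = 0.00613626 / 0.00177108 ≈ 3.465

3.465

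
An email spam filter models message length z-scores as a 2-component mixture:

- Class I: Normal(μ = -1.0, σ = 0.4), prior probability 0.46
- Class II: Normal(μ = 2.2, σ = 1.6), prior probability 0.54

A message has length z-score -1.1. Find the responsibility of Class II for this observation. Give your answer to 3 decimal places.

The responsibility of component k is w_k f_k(x) divided by Σ_j w_j f_j(x).
Normal densities:
  p_I = 0.96667
  p_II = 0.0297212
Multiply by the mixture weights:
  w_I·p_I = 0.46 × 0.96667 = 0.444668
  w_II·p_II = 0.54 × 0.0297212 = 0.0160494
Sum: 0.444668 + 0.0160494 = 0.460718
P(Class II | the observation) = 0.0160494 / 0.460718 ≈ 0.035

0.035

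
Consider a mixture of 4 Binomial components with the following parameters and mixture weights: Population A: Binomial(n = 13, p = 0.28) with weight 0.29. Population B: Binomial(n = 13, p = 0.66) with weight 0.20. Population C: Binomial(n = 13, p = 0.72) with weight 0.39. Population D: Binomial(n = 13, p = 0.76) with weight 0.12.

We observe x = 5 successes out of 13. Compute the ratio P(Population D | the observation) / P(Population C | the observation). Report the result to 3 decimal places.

Posterior odds = (w_i f_i(x)) / (w_j f_j(x)); the normalising sum cancels.
Evaluate each component's likelihood at the observed value:
  p_A = C(13,5)·0.28^5·0.72^8 = 1287·0.00172104·0.0722204 = 0.159966
  p_B = C(13,5)·0.66^5·0.34^8 = 1287·0.125233·0.000178579 = 0.0287826
  p_C = C(13,5)·0.72^5·0.28^8 = 1287·0.193492·3.77802e-05 = 0.00940817
  p_D = C(13,5)·0.76^5·0.24^8 = 1287·0.253553·1.10075e-05 = 0.003592
0.00043104 / 0.00366919 ≈ 0.117

0.117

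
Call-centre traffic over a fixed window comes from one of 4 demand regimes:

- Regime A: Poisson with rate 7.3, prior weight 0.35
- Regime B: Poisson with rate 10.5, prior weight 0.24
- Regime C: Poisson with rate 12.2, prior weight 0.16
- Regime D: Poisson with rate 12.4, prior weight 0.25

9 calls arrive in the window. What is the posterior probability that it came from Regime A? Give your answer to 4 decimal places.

The responsibility of component k is w_k f_k(x) divided by Σ_j w_j f_j(x).
Component likelihoods at x = 9 calls:
  f_A = 0.109596
  f_B = 0.11772
  f_C = 0.0830009
  f_D = 0.0786648
Multiply by the mixture weights:
  w_A·f_A = 0.35 × 0.109596 = 0.0383584
  w_B·f_B = 0.24 × 0.11772 = 0.0282527
  w_C·f_C = 0.16 × 0.0830009 = 0.0132801
  w_D·f_D = 0.25 × 0.0786648 = 0.0196662
Sum: 0.0383584 + 0.0282527 + 0.0132801 + 0.0196662 = 0.0995575
P(Regime A | x) = 0.0383584 / 0.0995575 ≈ 0.3853

0.3853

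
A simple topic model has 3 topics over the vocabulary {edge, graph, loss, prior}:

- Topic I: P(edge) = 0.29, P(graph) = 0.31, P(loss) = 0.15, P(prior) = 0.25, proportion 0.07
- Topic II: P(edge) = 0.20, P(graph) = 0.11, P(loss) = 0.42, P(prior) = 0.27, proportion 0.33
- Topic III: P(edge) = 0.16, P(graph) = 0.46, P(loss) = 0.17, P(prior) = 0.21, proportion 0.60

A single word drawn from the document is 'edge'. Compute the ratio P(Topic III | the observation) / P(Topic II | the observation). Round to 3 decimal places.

Since P(k|x) ∝ π_k f_k(x), the posterior odds are π_i f_i(x) / (π_j f_j(x)).
Evaluate each component's likelihood at the observed value:
  p_I = 0.29
  p_II = 0.2
  p_III = 0.16
Odds = (0.60/0.33) × (0.16/0.2) = 1.81818 × 0.8 ≈ 1.455

1.455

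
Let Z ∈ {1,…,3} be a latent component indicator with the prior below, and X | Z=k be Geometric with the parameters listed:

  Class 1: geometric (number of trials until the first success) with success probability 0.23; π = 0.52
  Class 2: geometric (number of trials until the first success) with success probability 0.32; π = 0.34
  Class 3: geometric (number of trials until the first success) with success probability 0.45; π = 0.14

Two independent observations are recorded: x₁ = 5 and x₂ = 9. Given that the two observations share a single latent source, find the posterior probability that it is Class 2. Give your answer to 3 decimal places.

0.219

Posterior ∝ prior × likelihood, so P(k | x) ∝ π_k f_k(x); normalise over all components.
Since both observations come from the same component, the likelihood for component k is f_k(x₁)·f_k(x₂).
  f_1 = [0.080852] × [0.0284219] = 0.00229797
  f_2 = [0.0684204] × [0.0146292] = 0.00100094
  f_3 = [0.0411778] × [0.00376803] = 0.000155159
Prior × likelihood for each component:
  π_1·f_1 = 0.52 × 0.00229797 = 0.00119494
  π_2·f_2 = 0.34 × 0.00100094 = 0.000340319
  π_3·f_3 = 0.14 × 0.000155159 = 2.17223e-05
Sum: 0.00119494 + 0.000340319 + 2.17223e-05 = 0.00155699
Responsibility of Class 2: 0.000340319 / 0.00155699 ≈ 0.219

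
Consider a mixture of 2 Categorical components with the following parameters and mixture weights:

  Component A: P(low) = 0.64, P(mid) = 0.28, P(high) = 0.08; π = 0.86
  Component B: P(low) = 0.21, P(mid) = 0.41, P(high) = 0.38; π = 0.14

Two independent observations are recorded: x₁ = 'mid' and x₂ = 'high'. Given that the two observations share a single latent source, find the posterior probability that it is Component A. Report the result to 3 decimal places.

0.469

By Bayes' theorem, P(k | x) = π_k f_k(x) / Σ_j π_j f_j(x).
Since both observations come from the same component, the likelihood for component k is f_k(x₁)·f_k(x₂).
  f_A = [0.28] × [0.08] = 0.0224
  f_B = [0.41] × [0.38] = 0.1558
Prior × likelihood for each component:
  π_A·f_A = 0.86 × 0.0224 = 0.019264
  π_B·f_B = 0.14 × 0.1558 = 0.021812
Marginal: 0.019264 + 0.021812 = 0.041076
P(Component A | x₁, x₂) ≈ 0.469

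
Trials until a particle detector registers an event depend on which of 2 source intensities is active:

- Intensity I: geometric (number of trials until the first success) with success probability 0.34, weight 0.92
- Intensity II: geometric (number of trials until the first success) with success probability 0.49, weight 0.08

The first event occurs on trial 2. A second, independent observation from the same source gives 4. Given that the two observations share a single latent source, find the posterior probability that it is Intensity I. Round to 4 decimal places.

By Bayes' theorem, P(k | x) = w_k f_k(x) / Σ_j w_j f_j(x).
Since both observations come from the same component, the likelihood for component k is f_k(x₁)·f_k(x₂).
  L_I = [0.2244] × [0.0977486] = 0.0219348
  L_II = [0.2499] × [0.064999] = 0.0162432
Unnormalised posteriors:
  w_I·L_I = 0.92 × 0.0219348 = 0.02018
  w_II·L_II = 0.08 × 0.0162432 = 0.00129946
Evidence: 0.02018 + 0.00129946 = 0.0214795
P(Intensity I | x₁,x₂) = 0.02018 / 0.0214795 ≈ 0.9395

0.9395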